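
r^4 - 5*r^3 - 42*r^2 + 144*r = r*(r - 8)*(r - 3)*(r + 6)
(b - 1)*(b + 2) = b^2 + b - 2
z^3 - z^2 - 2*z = z*(z - 2)*(z + 1)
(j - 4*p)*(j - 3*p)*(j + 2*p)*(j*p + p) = j^4*p - 5*j^3*p^2 + j^3*p - 2*j^2*p^3 - 5*j^2*p^2 + 24*j*p^4 - 2*j*p^3 + 24*p^4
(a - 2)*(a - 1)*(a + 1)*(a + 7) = a^4 + 5*a^3 - 15*a^2 - 5*a + 14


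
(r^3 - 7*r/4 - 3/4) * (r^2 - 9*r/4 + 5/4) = r^5 - 9*r^4/4 - r^3/2 + 51*r^2/16 - r/2 - 15/16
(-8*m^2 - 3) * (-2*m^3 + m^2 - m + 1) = 16*m^5 - 8*m^4 + 14*m^3 - 11*m^2 + 3*m - 3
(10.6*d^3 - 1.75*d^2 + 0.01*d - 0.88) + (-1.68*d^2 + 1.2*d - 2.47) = 10.6*d^3 - 3.43*d^2 + 1.21*d - 3.35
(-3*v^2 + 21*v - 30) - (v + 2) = -3*v^2 + 20*v - 32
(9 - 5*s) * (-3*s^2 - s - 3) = 15*s^3 - 22*s^2 + 6*s - 27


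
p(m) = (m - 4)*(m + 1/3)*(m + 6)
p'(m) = (m - 4)*(m + 1/3) + (m - 4)*(m + 6) + (m + 1/3)*(m + 6)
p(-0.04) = -7.06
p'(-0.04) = -23.52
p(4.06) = 2.65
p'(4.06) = 45.06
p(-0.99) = 16.42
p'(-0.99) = -25.01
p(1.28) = -31.95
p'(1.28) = -12.44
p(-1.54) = 29.81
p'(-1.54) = -23.41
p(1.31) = -32.31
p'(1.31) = -12.07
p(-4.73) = 48.75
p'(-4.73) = 21.71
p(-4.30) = 55.97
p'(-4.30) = 12.07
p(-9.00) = -338.00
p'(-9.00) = 177.67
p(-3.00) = 56.00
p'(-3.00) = -10.33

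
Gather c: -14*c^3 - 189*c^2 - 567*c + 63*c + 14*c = -14*c^3 - 189*c^2 - 490*c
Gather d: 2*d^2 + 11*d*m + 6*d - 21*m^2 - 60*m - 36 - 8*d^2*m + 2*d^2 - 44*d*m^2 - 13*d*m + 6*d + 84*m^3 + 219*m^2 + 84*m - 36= d^2*(4 - 8*m) + d*(-44*m^2 - 2*m + 12) + 84*m^3 + 198*m^2 + 24*m - 72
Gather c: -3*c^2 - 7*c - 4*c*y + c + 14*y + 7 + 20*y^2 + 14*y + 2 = -3*c^2 + c*(-4*y - 6) + 20*y^2 + 28*y + 9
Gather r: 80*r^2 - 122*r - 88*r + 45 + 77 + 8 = 80*r^2 - 210*r + 130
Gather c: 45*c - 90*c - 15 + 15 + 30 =30 - 45*c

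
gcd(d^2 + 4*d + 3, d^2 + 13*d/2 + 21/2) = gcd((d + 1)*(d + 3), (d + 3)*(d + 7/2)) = d + 3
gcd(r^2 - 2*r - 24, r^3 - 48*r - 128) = r + 4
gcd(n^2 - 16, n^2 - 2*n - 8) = n - 4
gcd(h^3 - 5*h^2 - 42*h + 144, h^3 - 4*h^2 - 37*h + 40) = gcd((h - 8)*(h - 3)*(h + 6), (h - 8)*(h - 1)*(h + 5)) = h - 8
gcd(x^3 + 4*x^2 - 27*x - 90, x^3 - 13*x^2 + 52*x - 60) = x - 5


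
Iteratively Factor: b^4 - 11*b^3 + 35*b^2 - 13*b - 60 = (b - 3)*(b^3 - 8*b^2 + 11*b + 20) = (b - 3)*(b + 1)*(b^2 - 9*b + 20) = (b - 5)*(b - 3)*(b + 1)*(b - 4)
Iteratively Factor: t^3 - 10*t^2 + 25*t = (t - 5)*(t^2 - 5*t) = t*(t - 5)*(t - 5)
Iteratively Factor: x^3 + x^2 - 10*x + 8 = (x - 2)*(x^2 + 3*x - 4) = (x - 2)*(x - 1)*(x + 4)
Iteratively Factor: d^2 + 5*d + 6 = (d + 3)*(d + 2)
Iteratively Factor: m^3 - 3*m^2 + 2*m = (m - 2)*(m^2 - m) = m*(m - 2)*(m - 1)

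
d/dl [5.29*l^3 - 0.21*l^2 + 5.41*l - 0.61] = 15.87*l^2 - 0.42*l + 5.41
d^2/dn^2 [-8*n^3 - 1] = -48*n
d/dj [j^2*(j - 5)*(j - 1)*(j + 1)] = j*(5*j^3 - 20*j^2 - 3*j + 10)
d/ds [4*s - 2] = 4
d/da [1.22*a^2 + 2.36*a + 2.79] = 2.44*a + 2.36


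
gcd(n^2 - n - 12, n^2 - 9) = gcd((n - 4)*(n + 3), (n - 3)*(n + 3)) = n + 3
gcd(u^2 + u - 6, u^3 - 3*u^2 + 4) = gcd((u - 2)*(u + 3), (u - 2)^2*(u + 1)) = u - 2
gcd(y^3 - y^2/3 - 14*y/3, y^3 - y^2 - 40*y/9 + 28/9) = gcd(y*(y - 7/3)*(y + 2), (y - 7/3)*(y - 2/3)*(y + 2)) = y^2 - y/3 - 14/3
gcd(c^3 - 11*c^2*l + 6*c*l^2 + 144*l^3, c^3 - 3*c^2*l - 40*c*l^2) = c - 8*l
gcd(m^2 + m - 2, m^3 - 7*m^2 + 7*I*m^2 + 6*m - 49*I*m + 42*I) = m - 1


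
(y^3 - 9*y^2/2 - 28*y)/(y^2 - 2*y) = (y^2 - 9*y/2 - 28)/(y - 2)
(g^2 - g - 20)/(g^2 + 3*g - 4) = (g - 5)/(g - 1)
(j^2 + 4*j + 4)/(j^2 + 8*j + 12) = (j + 2)/(j + 6)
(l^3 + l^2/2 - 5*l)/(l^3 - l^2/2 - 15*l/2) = (l - 2)/(l - 3)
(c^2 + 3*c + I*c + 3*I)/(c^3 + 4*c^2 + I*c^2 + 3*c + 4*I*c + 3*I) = 1/(c + 1)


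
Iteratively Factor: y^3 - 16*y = (y - 4)*(y^2 + 4*y) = y*(y - 4)*(y + 4)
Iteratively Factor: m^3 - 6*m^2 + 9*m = (m - 3)*(m^2 - 3*m) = m*(m - 3)*(m - 3)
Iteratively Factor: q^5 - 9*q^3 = (q)*(q^4 - 9*q^2) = q*(q + 3)*(q^3 - 3*q^2) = q^2*(q + 3)*(q^2 - 3*q) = q^2*(q - 3)*(q + 3)*(q)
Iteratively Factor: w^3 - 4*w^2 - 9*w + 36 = (w + 3)*(w^2 - 7*w + 12) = (w - 3)*(w + 3)*(w - 4)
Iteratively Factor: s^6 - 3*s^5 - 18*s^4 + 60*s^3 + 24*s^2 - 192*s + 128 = (s - 1)*(s^5 - 2*s^4 - 20*s^3 + 40*s^2 + 64*s - 128) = (s - 4)*(s - 1)*(s^4 + 2*s^3 - 12*s^2 - 8*s + 32) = (s - 4)*(s - 2)*(s - 1)*(s^3 + 4*s^2 - 4*s - 16) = (s - 4)*(s - 2)*(s - 1)*(s + 2)*(s^2 + 2*s - 8) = (s - 4)*(s - 2)*(s - 1)*(s + 2)*(s + 4)*(s - 2)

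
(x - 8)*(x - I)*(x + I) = x^3 - 8*x^2 + x - 8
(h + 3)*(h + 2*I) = h^2 + 3*h + 2*I*h + 6*I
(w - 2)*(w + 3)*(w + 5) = w^3 + 6*w^2 - w - 30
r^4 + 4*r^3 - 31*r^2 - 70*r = r*(r - 5)*(r + 2)*(r + 7)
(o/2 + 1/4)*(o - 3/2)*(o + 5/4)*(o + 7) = o^4/2 + 29*o^3/8 - o^2/8 - 239*o/32 - 105/32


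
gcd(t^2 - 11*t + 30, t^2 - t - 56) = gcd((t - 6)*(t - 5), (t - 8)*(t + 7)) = 1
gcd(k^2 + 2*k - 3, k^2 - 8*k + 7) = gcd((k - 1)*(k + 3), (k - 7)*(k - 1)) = k - 1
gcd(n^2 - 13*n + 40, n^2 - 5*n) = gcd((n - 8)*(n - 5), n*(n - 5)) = n - 5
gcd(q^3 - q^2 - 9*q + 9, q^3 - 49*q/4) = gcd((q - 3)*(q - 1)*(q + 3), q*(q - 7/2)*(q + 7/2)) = 1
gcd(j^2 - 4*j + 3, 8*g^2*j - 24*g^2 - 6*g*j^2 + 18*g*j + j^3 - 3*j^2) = j - 3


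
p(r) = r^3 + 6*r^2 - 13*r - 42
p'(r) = 3*r^2 + 12*r - 13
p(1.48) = -44.86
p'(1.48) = 11.33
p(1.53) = -44.26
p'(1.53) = 12.38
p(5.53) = 238.71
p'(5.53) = 145.10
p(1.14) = -47.54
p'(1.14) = 4.58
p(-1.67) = -8.21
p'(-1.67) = -24.67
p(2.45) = -23.13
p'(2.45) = 34.41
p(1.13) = -47.59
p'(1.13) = 4.39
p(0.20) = -44.35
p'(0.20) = -10.48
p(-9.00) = -168.00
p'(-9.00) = 122.00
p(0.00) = -42.00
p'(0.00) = -13.00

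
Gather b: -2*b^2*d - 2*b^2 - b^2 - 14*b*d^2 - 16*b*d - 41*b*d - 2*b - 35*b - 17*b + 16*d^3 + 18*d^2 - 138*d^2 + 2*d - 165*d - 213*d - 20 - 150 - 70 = b^2*(-2*d - 3) + b*(-14*d^2 - 57*d - 54) + 16*d^3 - 120*d^2 - 376*d - 240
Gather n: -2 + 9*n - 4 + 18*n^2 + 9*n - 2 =18*n^2 + 18*n - 8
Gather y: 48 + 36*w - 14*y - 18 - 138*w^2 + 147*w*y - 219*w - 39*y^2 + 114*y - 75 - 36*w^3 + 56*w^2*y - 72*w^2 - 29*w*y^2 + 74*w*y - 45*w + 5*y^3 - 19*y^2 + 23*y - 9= -36*w^3 - 210*w^2 - 228*w + 5*y^3 + y^2*(-29*w - 58) + y*(56*w^2 + 221*w + 123) - 54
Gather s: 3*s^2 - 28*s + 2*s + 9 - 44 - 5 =3*s^2 - 26*s - 40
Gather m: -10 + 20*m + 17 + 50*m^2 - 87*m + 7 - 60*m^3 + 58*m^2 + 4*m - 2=-60*m^3 + 108*m^2 - 63*m + 12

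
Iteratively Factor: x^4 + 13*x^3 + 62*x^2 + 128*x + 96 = (x + 4)*(x^3 + 9*x^2 + 26*x + 24) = (x + 4)^2*(x^2 + 5*x + 6) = (x + 2)*(x + 4)^2*(x + 3)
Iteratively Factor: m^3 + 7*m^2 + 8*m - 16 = (m + 4)*(m^2 + 3*m - 4) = (m + 4)^2*(m - 1)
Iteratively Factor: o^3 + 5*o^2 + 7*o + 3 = (o + 1)*(o^2 + 4*o + 3) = (o + 1)*(o + 3)*(o + 1)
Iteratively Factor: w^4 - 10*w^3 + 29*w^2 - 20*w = (w - 4)*(w^3 - 6*w^2 + 5*w) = (w - 5)*(w - 4)*(w^2 - w) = (w - 5)*(w - 4)*(w - 1)*(w)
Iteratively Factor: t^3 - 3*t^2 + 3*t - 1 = (t - 1)*(t^2 - 2*t + 1) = (t - 1)^2*(t - 1)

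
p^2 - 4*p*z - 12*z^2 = (p - 6*z)*(p + 2*z)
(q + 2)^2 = q^2 + 4*q + 4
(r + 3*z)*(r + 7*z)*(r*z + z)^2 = r^4*z^2 + 10*r^3*z^3 + 2*r^3*z^2 + 21*r^2*z^4 + 20*r^2*z^3 + r^2*z^2 + 42*r*z^4 + 10*r*z^3 + 21*z^4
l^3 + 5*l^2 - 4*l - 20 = (l - 2)*(l + 2)*(l + 5)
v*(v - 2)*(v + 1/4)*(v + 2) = v^4 + v^3/4 - 4*v^2 - v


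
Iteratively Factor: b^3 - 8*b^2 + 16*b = (b - 4)*(b^2 - 4*b) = (b - 4)^2*(b)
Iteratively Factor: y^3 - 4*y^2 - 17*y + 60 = (y - 3)*(y^2 - y - 20) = (y - 5)*(y - 3)*(y + 4)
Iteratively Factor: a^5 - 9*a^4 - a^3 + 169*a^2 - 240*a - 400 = (a + 4)*(a^4 - 13*a^3 + 51*a^2 - 35*a - 100) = (a - 5)*(a + 4)*(a^3 - 8*a^2 + 11*a + 20) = (a - 5)^2*(a + 4)*(a^2 - 3*a - 4) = (a - 5)^2*(a + 1)*(a + 4)*(a - 4)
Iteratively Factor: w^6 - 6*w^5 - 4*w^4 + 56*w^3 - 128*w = (w + 2)*(w^5 - 8*w^4 + 12*w^3 + 32*w^2 - 64*w) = (w - 4)*(w + 2)*(w^4 - 4*w^3 - 4*w^2 + 16*w) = (w - 4)^2*(w + 2)*(w^3 - 4*w) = (w - 4)^2*(w - 2)*(w + 2)*(w^2 + 2*w) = (w - 4)^2*(w - 2)*(w + 2)^2*(w)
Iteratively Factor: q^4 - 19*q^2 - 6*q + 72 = (q - 4)*(q^3 + 4*q^2 - 3*q - 18) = (q - 4)*(q + 3)*(q^2 + q - 6) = (q - 4)*(q + 3)^2*(q - 2)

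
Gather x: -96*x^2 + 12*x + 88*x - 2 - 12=-96*x^2 + 100*x - 14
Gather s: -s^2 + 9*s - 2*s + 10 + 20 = -s^2 + 7*s + 30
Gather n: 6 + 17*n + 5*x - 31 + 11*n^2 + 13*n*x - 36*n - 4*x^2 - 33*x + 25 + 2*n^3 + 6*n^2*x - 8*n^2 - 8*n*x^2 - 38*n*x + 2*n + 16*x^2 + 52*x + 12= 2*n^3 + n^2*(6*x + 3) + n*(-8*x^2 - 25*x - 17) + 12*x^2 + 24*x + 12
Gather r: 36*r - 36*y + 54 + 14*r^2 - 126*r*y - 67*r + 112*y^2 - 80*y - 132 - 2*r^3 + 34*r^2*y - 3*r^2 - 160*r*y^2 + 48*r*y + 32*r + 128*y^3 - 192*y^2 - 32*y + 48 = -2*r^3 + r^2*(34*y + 11) + r*(-160*y^2 - 78*y + 1) + 128*y^3 - 80*y^2 - 148*y - 30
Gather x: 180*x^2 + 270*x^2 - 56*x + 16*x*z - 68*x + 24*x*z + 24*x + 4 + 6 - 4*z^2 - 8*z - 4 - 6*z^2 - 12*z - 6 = 450*x^2 + x*(40*z - 100) - 10*z^2 - 20*z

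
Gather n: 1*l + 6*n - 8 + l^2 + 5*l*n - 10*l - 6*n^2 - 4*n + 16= l^2 - 9*l - 6*n^2 + n*(5*l + 2) + 8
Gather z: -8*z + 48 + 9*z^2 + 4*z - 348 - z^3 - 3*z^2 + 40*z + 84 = -z^3 + 6*z^2 + 36*z - 216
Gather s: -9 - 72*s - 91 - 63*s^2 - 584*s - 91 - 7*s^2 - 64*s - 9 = -70*s^2 - 720*s - 200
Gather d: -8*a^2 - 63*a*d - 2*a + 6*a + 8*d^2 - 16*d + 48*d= -8*a^2 + 4*a + 8*d^2 + d*(32 - 63*a)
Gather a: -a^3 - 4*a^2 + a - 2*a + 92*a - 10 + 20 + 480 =-a^3 - 4*a^2 + 91*a + 490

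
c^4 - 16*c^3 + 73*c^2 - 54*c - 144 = (c - 8)*(c - 6)*(c - 3)*(c + 1)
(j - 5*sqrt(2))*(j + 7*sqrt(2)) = j^2 + 2*sqrt(2)*j - 70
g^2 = g^2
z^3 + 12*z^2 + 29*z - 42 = (z - 1)*(z + 6)*(z + 7)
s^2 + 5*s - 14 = (s - 2)*(s + 7)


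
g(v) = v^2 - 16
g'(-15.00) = -30.00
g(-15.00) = 209.00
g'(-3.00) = -6.00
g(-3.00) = -7.00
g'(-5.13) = -10.26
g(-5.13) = 10.32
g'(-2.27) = -4.54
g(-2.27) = -10.85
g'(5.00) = 10.00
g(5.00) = 9.00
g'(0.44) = 0.88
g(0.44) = -15.81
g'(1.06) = 2.12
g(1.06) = -14.88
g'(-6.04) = -12.08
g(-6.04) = 20.48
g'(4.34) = 8.68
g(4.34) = 2.84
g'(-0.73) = -1.46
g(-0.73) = -15.47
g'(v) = 2*v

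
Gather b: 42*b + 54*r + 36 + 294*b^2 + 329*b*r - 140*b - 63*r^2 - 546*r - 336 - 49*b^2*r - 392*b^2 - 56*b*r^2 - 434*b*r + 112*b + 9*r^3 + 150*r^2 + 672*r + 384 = b^2*(-49*r - 98) + b*(-56*r^2 - 105*r + 14) + 9*r^3 + 87*r^2 + 180*r + 84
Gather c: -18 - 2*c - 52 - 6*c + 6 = -8*c - 64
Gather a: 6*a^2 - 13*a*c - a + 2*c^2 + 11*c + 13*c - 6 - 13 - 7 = 6*a^2 + a*(-13*c - 1) + 2*c^2 + 24*c - 26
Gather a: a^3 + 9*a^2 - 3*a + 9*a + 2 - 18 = a^3 + 9*a^2 + 6*a - 16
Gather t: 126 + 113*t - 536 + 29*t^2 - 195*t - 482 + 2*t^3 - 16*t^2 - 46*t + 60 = 2*t^3 + 13*t^2 - 128*t - 832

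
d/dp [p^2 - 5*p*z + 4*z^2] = 2*p - 5*z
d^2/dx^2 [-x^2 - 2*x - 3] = -2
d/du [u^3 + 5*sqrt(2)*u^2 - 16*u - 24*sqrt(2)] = 3*u^2 + 10*sqrt(2)*u - 16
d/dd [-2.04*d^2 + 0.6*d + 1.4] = 0.6 - 4.08*d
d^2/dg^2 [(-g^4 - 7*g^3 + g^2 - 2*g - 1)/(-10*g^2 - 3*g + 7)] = 2*(100*g^6 + 90*g^5 - 183*g^4 + 615*g^3 - 57*g^2 + 1539*g + 72)/(1000*g^6 + 900*g^5 - 1830*g^4 - 1233*g^3 + 1281*g^2 + 441*g - 343)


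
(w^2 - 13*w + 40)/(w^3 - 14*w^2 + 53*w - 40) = 1/(w - 1)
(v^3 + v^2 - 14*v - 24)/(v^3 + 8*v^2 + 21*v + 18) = (v - 4)/(v + 3)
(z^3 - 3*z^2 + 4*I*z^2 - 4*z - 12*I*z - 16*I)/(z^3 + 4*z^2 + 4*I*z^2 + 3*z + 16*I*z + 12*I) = (z - 4)/(z + 3)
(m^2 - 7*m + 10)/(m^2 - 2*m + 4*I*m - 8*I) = (m - 5)/(m + 4*I)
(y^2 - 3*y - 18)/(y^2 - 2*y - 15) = (y - 6)/(y - 5)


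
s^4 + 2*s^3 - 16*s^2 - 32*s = s*(s - 4)*(s + 2)*(s + 4)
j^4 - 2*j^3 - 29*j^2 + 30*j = j*(j - 6)*(j - 1)*(j + 5)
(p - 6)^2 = p^2 - 12*p + 36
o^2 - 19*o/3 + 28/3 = (o - 4)*(o - 7/3)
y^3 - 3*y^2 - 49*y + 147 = (y - 7)*(y - 3)*(y + 7)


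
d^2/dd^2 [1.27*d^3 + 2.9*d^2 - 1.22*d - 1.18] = 7.62*d + 5.8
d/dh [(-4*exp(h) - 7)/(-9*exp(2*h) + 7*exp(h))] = (-36*exp(2*h) - 126*exp(h) + 49)*exp(-h)/(81*exp(2*h) - 126*exp(h) + 49)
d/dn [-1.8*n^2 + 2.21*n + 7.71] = 2.21 - 3.6*n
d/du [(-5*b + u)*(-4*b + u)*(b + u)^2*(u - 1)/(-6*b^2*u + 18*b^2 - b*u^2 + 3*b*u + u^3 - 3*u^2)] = (b + u)*((b + u)*(4*b - u)*(5*b - u)*(u - 1)*(6*b^2 + 2*b*u - 3*b - 3*u^2 + 6*u) + (-(b + u)*(4*b - u)*(5*b - u) + (b + u)*(4*b - u)*(u - 1) + (b + u)*(5*b - u)*(u - 1) - 2*(4*b - u)*(5*b - u)*(u - 1))*(6*b^2*u - 18*b^2 + b*u^2 - 3*b*u - u^3 + 3*u^2))/(6*b^2*u - 18*b^2 + b*u^2 - 3*b*u - u^3 + 3*u^2)^2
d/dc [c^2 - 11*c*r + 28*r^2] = 2*c - 11*r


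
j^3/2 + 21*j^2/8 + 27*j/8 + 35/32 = (j/2 + 1/4)*(j + 5/4)*(j + 7/2)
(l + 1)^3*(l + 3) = l^4 + 6*l^3 + 12*l^2 + 10*l + 3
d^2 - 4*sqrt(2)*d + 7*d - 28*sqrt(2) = (d + 7)*(d - 4*sqrt(2))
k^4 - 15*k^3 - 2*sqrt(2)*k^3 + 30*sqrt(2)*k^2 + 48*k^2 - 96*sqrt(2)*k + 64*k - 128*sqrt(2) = (k - 8)^2*(k + 1)*(k - 2*sqrt(2))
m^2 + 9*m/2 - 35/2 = (m - 5/2)*(m + 7)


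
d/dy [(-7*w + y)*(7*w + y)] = 2*y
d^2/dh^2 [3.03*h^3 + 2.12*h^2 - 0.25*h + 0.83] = 18.18*h + 4.24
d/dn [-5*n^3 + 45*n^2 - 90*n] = -15*n^2 + 90*n - 90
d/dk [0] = 0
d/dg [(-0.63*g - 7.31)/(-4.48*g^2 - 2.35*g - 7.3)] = (2.8224*g^2 + 1.4805*g - (0.63*g + 7.31)*(8.96*g + 2.35) + 4.599)/(4.48*g^2 + 2.35*g + 7.3)^2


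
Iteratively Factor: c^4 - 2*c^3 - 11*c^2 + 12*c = (c)*(c^3 - 2*c^2 - 11*c + 12) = c*(c - 1)*(c^2 - c - 12) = c*(c - 4)*(c - 1)*(c + 3)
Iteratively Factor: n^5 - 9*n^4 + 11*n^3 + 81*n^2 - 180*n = (n - 5)*(n^4 - 4*n^3 - 9*n^2 + 36*n) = (n - 5)*(n + 3)*(n^3 - 7*n^2 + 12*n) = (n - 5)*(n - 3)*(n + 3)*(n^2 - 4*n) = n*(n - 5)*(n - 3)*(n + 3)*(n - 4)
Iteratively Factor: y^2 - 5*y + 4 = (y - 1)*(y - 4)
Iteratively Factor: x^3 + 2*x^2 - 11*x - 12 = (x - 3)*(x^2 + 5*x + 4) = (x - 3)*(x + 1)*(x + 4)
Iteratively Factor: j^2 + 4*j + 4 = (j + 2)*(j + 2)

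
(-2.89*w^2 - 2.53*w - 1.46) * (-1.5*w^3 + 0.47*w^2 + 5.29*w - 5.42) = 4.335*w^5 + 2.4367*w^4 - 14.2872*w^3 + 1.5939*w^2 + 5.9892*w + 7.9132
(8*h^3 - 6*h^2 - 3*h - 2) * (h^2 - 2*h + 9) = 8*h^5 - 22*h^4 + 81*h^3 - 50*h^2 - 23*h - 18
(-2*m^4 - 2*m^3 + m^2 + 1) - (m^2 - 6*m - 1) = -2*m^4 - 2*m^3 + 6*m + 2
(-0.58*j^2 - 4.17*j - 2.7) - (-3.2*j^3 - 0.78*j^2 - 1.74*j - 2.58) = 3.2*j^3 + 0.2*j^2 - 2.43*j - 0.12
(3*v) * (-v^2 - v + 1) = -3*v^3 - 3*v^2 + 3*v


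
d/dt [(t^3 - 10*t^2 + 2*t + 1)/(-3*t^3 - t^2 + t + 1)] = (-31*t^4 + 14*t^3 + 4*t^2 - 18*t + 1)/(9*t^6 + 6*t^5 - 5*t^4 - 8*t^3 - t^2 + 2*t + 1)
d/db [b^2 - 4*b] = 2*b - 4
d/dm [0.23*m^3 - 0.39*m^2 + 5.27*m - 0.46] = 0.69*m^2 - 0.78*m + 5.27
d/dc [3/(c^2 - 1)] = -6*c/(c^2 - 1)^2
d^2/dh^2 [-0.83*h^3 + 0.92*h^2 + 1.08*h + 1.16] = 1.84 - 4.98*h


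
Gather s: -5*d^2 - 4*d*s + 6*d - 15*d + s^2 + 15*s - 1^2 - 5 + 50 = -5*d^2 - 9*d + s^2 + s*(15 - 4*d) + 44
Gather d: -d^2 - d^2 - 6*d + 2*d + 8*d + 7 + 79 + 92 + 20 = -2*d^2 + 4*d + 198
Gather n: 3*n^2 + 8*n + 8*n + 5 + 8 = 3*n^2 + 16*n + 13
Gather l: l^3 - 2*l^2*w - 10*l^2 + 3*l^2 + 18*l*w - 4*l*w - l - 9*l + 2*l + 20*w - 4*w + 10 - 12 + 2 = l^3 + l^2*(-2*w - 7) + l*(14*w - 8) + 16*w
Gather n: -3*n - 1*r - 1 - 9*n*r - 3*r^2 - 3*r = n*(-9*r - 3) - 3*r^2 - 4*r - 1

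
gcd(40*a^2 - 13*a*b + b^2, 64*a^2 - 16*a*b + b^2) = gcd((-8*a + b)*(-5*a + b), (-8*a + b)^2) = 8*a - b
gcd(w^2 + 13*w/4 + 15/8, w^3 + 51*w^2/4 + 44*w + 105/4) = w + 3/4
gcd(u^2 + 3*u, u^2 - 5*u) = u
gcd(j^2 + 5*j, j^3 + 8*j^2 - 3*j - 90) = j + 5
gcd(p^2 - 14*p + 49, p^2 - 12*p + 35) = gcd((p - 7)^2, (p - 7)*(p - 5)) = p - 7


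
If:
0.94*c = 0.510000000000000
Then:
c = 0.54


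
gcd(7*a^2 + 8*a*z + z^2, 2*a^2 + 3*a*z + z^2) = a + z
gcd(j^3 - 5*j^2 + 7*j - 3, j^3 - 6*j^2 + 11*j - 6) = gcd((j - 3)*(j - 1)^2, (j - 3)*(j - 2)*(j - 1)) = j^2 - 4*j + 3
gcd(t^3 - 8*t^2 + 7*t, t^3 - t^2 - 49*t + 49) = t^2 - 8*t + 7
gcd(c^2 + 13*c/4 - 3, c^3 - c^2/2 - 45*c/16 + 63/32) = c - 3/4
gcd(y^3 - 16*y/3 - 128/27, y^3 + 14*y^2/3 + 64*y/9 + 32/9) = y^2 + 8*y/3 + 16/9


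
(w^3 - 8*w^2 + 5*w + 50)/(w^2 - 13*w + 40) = (w^2 - 3*w - 10)/(w - 8)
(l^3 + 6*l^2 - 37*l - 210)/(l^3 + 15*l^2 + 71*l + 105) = (l - 6)/(l + 3)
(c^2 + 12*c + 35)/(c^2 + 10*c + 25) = (c + 7)/(c + 5)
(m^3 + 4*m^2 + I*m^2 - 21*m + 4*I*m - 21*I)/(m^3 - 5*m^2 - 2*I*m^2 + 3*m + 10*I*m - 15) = (m^2 + 4*m - 21)/(m^2 - m*(5 + 3*I) + 15*I)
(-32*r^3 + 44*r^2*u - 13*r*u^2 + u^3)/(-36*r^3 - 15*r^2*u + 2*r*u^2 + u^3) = (8*r^2 - 9*r*u + u^2)/(9*r^2 + 6*r*u + u^2)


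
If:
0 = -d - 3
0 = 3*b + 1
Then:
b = -1/3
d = -3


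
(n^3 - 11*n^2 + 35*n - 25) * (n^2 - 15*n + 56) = n^5 - 26*n^4 + 256*n^3 - 1166*n^2 + 2335*n - 1400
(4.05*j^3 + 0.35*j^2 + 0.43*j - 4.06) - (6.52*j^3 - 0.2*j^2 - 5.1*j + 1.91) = -2.47*j^3 + 0.55*j^2 + 5.53*j - 5.97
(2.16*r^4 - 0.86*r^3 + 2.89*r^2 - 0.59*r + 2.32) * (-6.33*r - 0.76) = -13.6728*r^5 + 3.8022*r^4 - 17.6401*r^3 + 1.5383*r^2 - 14.2372*r - 1.7632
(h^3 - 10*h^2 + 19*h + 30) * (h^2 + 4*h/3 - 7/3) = h^5 - 26*h^4/3 + 10*h^3/3 + 236*h^2/3 - 13*h/3 - 70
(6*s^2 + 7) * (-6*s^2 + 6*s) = -36*s^4 + 36*s^3 - 42*s^2 + 42*s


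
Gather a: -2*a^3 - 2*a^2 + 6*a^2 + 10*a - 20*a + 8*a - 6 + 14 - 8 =-2*a^3 + 4*a^2 - 2*a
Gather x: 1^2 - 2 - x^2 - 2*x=-x^2 - 2*x - 1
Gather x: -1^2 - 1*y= -y - 1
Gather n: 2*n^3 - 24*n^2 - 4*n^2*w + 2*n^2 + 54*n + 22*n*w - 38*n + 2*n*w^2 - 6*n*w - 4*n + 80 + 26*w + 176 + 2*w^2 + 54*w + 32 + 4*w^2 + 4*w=2*n^3 + n^2*(-4*w - 22) + n*(2*w^2 + 16*w + 12) + 6*w^2 + 84*w + 288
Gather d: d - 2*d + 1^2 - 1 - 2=-d - 2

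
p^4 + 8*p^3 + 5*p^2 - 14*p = p*(p - 1)*(p + 2)*(p + 7)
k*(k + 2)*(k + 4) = k^3 + 6*k^2 + 8*k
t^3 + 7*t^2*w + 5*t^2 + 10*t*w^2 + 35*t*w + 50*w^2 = (t + 5)*(t + 2*w)*(t + 5*w)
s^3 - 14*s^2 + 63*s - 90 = (s - 6)*(s - 5)*(s - 3)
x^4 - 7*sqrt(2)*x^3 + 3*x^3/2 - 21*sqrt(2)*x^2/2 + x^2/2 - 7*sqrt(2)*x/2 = x*(x + 1/2)*(x + 1)*(x - 7*sqrt(2))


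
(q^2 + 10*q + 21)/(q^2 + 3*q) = (q + 7)/q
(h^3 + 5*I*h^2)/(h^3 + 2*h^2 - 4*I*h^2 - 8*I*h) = h*(h + 5*I)/(h^2 + 2*h - 4*I*h - 8*I)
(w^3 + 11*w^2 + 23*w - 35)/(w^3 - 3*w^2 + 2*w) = (w^2 + 12*w + 35)/(w*(w - 2))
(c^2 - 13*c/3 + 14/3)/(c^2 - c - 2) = (c - 7/3)/(c + 1)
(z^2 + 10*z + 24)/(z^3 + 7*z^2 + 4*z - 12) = (z + 4)/(z^2 + z - 2)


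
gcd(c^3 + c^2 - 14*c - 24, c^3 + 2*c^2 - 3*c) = c + 3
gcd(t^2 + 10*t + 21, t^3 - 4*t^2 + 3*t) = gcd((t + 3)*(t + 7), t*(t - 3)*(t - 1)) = 1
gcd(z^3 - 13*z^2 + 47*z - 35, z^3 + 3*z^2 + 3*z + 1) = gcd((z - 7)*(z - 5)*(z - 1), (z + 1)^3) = 1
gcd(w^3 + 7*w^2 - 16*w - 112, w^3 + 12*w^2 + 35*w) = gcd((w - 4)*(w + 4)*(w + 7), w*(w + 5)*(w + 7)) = w + 7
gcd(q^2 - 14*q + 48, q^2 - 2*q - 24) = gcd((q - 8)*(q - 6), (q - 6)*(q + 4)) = q - 6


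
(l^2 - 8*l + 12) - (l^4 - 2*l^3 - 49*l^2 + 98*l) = -l^4 + 2*l^3 + 50*l^2 - 106*l + 12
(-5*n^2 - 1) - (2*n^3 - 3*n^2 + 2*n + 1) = -2*n^3 - 2*n^2 - 2*n - 2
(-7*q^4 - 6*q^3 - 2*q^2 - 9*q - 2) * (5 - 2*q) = 14*q^5 - 23*q^4 - 26*q^3 + 8*q^2 - 41*q - 10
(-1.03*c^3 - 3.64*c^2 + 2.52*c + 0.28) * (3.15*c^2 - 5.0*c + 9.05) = -3.2445*c^5 - 6.316*c^4 + 16.8165*c^3 - 44.66*c^2 + 21.406*c + 2.534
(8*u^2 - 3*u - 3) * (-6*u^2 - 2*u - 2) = -48*u^4 + 2*u^3 + 8*u^2 + 12*u + 6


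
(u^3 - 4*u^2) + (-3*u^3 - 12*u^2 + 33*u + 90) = -2*u^3 - 16*u^2 + 33*u + 90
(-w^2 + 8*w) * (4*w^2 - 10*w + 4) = -4*w^4 + 42*w^3 - 84*w^2 + 32*w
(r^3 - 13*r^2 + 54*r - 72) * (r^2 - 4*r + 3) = r^5 - 17*r^4 + 109*r^3 - 327*r^2 + 450*r - 216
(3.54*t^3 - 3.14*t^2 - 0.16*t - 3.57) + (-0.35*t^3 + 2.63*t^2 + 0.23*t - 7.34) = 3.19*t^3 - 0.51*t^2 + 0.07*t - 10.91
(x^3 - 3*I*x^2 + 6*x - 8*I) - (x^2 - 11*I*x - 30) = x^3 - x^2 - 3*I*x^2 + 6*x + 11*I*x + 30 - 8*I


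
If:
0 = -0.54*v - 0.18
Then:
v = -0.33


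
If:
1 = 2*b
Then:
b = 1/2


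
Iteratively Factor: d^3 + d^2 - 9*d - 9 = (d - 3)*(d^2 + 4*d + 3) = (d - 3)*(d + 3)*(d + 1)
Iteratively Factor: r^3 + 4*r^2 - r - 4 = (r - 1)*(r^2 + 5*r + 4) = (r - 1)*(r + 4)*(r + 1)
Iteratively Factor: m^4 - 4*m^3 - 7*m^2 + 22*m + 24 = (m - 4)*(m^3 - 7*m - 6) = (m - 4)*(m - 3)*(m^2 + 3*m + 2) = (m - 4)*(m - 3)*(m + 1)*(m + 2)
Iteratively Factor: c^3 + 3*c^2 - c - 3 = (c + 3)*(c^2 - 1) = (c + 1)*(c + 3)*(c - 1)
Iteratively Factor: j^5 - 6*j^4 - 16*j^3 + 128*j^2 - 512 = (j - 4)*(j^4 - 2*j^3 - 24*j^2 + 32*j + 128) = (j - 4)^2*(j^3 + 2*j^2 - 16*j - 32) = (j - 4)^2*(j + 4)*(j^2 - 2*j - 8) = (j - 4)^3*(j + 4)*(j + 2)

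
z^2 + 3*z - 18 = (z - 3)*(z + 6)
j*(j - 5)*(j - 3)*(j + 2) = j^4 - 6*j^3 - j^2 + 30*j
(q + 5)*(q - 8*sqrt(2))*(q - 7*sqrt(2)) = q^3 - 15*sqrt(2)*q^2 + 5*q^2 - 75*sqrt(2)*q + 112*q + 560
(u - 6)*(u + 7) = u^2 + u - 42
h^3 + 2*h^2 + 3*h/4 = h*(h + 1/2)*(h + 3/2)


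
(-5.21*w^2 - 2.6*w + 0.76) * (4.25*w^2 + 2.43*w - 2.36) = -22.1425*w^4 - 23.7103*w^3 + 9.2076*w^2 + 7.9828*w - 1.7936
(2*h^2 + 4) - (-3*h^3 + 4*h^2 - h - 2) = 3*h^3 - 2*h^2 + h + 6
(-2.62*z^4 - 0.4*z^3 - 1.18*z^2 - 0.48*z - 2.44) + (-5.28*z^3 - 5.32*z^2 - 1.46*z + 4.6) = -2.62*z^4 - 5.68*z^3 - 6.5*z^2 - 1.94*z + 2.16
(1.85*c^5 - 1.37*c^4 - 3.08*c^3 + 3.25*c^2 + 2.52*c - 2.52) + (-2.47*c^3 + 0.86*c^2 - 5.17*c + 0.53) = 1.85*c^5 - 1.37*c^4 - 5.55*c^3 + 4.11*c^2 - 2.65*c - 1.99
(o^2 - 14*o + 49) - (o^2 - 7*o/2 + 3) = 46 - 21*o/2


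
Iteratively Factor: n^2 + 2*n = (n + 2)*(n)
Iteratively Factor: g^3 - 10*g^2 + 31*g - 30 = (g - 2)*(g^2 - 8*g + 15) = (g - 3)*(g - 2)*(g - 5)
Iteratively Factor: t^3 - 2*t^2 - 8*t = (t)*(t^2 - 2*t - 8) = t*(t + 2)*(t - 4)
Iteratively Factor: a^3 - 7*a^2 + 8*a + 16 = (a - 4)*(a^2 - 3*a - 4) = (a - 4)^2*(a + 1)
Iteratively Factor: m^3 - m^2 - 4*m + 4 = (m + 2)*(m^2 - 3*m + 2) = (m - 2)*(m + 2)*(m - 1)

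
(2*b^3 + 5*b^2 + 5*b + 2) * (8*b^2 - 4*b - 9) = 16*b^5 + 32*b^4 + 2*b^3 - 49*b^2 - 53*b - 18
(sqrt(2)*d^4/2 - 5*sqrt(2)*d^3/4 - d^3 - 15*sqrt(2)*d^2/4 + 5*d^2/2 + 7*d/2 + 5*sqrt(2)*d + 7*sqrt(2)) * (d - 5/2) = sqrt(2)*d^5/2 - 5*sqrt(2)*d^4/2 - d^4 - 5*sqrt(2)*d^3/8 + 5*d^3 - 11*d^2/4 + 115*sqrt(2)*d^2/8 - 35*d/4 - 11*sqrt(2)*d/2 - 35*sqrt(2)/2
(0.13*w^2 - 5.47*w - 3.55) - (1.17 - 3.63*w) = 0.13*w^2 - 1.84*w - 4.72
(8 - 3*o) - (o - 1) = 9 - 4*o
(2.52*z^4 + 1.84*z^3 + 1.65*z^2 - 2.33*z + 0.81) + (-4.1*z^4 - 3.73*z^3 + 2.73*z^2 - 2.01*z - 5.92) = -1.58*z^4 - 1.89*z^3 + 4.38*z^2 - 4.34*z - 5.11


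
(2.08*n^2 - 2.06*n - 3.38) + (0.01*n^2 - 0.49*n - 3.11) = 2.09*n^2 - 2.55*n - 6.49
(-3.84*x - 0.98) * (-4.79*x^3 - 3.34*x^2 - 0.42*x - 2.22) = 18.3936*x^4 + 17.5198*x^3 + 4.886*x^2 + 8.9364*x + 2.1756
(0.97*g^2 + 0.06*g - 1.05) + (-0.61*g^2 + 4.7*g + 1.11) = 0.36*g^2 + 4.76*g + 0.0600000000000001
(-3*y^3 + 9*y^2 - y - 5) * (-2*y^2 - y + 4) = 6*y^5 - 15*y^4 - 19*y^3 + 47*y^2 + y - 20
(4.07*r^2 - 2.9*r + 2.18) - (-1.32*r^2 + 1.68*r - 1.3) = 5.39*r^2 - 4.58*r + 3.48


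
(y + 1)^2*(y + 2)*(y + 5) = y^4 + 9*y^3 + 25*y^2 + 27*y + 10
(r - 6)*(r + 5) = r^2 - r - 30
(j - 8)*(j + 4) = j^2 - 4*j - 32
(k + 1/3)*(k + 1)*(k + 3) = k^3 + 13*k^2/3 + 13*k/3 + 1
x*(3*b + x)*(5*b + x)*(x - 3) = 15*b^2*x^2 - 45*b^2*x + 8*b*x^3 - 24*b*x^2 + x^4 - 3*x^3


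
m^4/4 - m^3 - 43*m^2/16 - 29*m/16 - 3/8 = (m/4 + 1/4)*(m - 6)*(m + 1/2)^2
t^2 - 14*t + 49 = (t - 7)^2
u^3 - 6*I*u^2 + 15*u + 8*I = (u - 8*I)*(u + I)^2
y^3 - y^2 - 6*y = y*(y - 3)*(y + 2)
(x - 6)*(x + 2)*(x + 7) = x^3 + 3*x^2 - 40*x - 84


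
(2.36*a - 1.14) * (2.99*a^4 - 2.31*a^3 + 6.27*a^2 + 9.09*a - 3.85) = 7.0564*a^5 - 8.8602*a^4 + 17.4306*a^3 + 14.3046*a^2 - 19.4486*a + 4.389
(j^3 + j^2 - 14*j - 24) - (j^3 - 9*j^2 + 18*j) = 10*j^2 - 32*j - 24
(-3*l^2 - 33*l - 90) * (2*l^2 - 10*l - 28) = -6*l^4 - 36*l^3 + 234*l^2 + 1824*l + 2520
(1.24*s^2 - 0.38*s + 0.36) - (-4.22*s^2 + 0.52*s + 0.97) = 5.46*s^2 - 0.9*s - 0.61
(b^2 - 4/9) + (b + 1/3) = b^2 + b - 1/9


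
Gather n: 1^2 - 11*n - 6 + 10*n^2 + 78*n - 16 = 10*n^2 + 67*n - 21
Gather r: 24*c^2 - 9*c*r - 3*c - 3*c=24*c^2 - 9*c*r - 6*c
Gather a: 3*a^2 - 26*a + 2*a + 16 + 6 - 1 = 3*a^2 - 24*a + 21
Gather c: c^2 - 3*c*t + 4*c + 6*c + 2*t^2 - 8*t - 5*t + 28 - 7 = c^2 + c*(10 - 3*t) + 2*t^2 - 13*t + 21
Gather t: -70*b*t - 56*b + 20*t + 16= -56*b + t*(20 - 70*b) + 16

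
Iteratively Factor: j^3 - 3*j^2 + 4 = (j + 1)*(j^2 - 4*j + 4) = (j - 2)*(j + 1)*(j - 2)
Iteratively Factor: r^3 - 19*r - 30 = (r + 2)*(r^2 - 2*r - 15) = (r - 5)*(r + 2)*(r + 3)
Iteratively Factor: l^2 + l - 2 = (l + 2)*(l - 1)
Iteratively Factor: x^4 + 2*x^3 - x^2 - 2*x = (x)*(x^3 + 2*x^2 - x - 2) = x*(x + 1)*(x^2 + x - 2) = x*(x - 1)*(x + 1)*(x + 2)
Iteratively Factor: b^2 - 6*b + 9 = (b - 3)*(b - 3)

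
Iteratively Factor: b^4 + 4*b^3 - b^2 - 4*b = (b)*(b^3 + 4*b^2 - b - 4) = b*(b - 1)*(b^2 + 5*b + 4) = b*(b - 1)*(b + 1)*(b + 4)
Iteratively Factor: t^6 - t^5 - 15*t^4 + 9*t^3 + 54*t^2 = (t + 2)*(t^5 - 3*t^4 - 9*t^3 + 27*t^2) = t*(t + 2)*(t^4 - 3*t^3 - 9*t^2 + 27*t) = t*(t - 3)*(t + 2)*(t^3 - 9*t) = t^2*(t - 3)*(t + 2)*(t^2 - 9) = t^2*(t - 3)*(t + 2)*(t + 3)*(t - 3)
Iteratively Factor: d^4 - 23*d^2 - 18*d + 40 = (d + 4)*(d^3 - 4*d^2 - 7*d + 10) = (d - 5)*(d + 4)*(d^2 + d - 2) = (d - 5)*(d - 1)*(d + 4)*(d + 2)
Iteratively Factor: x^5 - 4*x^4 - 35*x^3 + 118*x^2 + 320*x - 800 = (x + 4)*(x^4 - 8*x^3 - 3*x^2 + 130*x - 200) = (x - 5)*(x + 4)*(x^3 - 3*x^2 - 18*x + 40) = (x - 5)*(x - 2)*(x + 4)*(x^2 - x - 20) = (x - 5)^2*(x - 2)*(x + 4)*(x + 4)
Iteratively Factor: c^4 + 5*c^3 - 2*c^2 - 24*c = (c + 4)*(c^3 + c^2 - 6*c) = c*(c + 4)*(c^2 + c - 6) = c*(c - 2)*(c + 4)*(c + 3)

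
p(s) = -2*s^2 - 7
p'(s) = -4*s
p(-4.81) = -53.27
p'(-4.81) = 19.24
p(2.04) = -15.32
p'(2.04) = -8.16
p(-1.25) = -10.12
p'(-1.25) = 5.00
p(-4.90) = -55.02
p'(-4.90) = 19.60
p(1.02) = -9.08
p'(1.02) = -4.08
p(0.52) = -7.54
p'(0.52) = -2.08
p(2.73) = -21.91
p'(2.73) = -10.92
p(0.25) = -7.12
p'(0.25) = -1.00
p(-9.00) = -169.00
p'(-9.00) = 36.00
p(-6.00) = -79.00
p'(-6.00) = 24.00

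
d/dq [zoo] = 0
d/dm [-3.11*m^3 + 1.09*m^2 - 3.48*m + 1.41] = -9.33*m^2 + 2.18*m - 3.48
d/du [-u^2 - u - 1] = -2*u - 1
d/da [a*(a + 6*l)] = 2*a + 6*l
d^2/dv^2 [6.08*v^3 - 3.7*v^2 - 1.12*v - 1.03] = 36.48*v - 7.4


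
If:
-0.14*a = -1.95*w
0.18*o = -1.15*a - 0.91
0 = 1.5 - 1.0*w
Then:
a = 20.89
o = -138.54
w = 1.50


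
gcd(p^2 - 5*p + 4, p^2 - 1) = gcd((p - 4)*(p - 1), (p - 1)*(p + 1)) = p - 1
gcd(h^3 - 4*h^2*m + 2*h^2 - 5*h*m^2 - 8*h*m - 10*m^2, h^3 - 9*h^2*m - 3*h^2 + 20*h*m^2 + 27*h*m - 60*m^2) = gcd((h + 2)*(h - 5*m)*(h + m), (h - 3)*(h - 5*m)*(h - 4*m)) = h - 5*m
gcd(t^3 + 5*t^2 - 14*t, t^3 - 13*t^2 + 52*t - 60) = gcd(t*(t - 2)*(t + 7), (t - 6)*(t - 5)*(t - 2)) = t - 2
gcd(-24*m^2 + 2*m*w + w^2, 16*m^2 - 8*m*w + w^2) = -4*m + w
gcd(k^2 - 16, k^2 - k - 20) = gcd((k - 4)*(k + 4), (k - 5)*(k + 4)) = k + 4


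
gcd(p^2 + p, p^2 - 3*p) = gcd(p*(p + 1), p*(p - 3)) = p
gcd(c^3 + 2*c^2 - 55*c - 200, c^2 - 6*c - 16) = c - 8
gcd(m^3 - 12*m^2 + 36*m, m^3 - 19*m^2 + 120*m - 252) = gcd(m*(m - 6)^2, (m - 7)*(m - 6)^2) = m^2 - 12*m + 36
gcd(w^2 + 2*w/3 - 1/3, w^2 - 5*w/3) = 1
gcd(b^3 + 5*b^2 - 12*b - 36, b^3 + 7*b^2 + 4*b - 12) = b^2 + 8*b + 12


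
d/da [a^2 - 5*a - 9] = 2*a - 5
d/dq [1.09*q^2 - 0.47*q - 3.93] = 2.18*q - 0.47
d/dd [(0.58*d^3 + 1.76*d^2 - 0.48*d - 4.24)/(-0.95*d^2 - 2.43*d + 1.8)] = (-0.551*d^4 - 2.8188*d^3 - 1.6008*d^2 - 1.72*d - 11.1672)/(0.9025*d^4 + 4.617*d^3 + 2.4849*d^2 - 8.748*d + 3.24)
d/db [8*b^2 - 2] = 16*b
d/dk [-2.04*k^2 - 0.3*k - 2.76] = -4.08*k - 0.3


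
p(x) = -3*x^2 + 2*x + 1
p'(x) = 2 - 6*x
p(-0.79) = -2.45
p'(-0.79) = 6.74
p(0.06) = 1.11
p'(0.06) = 1.64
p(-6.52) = -139.57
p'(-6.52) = 41.12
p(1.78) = -4.95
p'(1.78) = -8.68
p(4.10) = -41.23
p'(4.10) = -22.60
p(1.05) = -0.21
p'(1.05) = -4.30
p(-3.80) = -49.92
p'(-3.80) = 24.80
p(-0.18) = 0.54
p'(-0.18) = 3.08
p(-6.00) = -119.00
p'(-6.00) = 38.00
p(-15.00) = -704.00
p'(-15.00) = 92.00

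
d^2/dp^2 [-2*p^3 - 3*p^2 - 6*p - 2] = -12*p - 6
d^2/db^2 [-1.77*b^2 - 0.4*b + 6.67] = -3.54000000000000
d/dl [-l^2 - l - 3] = -2*l - 1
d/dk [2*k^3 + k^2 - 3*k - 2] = 6*k^2 + 2*k - 3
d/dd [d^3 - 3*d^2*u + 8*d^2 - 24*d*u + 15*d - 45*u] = 3*d^2 - 6*d*u + 16*d - 24*u + 15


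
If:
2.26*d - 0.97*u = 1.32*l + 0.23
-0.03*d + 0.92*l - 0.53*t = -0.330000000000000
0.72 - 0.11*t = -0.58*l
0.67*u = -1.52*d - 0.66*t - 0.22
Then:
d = -0.03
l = -1.67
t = -2.28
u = 1.98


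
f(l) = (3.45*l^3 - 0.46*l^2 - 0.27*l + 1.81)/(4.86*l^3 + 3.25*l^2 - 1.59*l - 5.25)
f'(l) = (-14.58*l^2 - 6.5*l + 1.59)*(3.45*l^3 - 0.46*l^2 - 0.27*l + 1.81)/(4.86*l^3 + 3.25*l^2 - 1.59*l - 5.25)^2 + (10.35*l^2 - 0.92*l - 0.27)/(4.86*l^3 + 3.25*l^2 - 1.59*l - 5.25)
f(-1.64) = 0.93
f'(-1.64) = -0.27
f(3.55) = 0.60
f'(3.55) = 0.01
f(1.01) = 3.15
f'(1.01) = -36.27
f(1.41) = 0.81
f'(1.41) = -0.84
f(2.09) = 0.61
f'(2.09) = -0.07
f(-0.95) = 0.26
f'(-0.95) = -1.71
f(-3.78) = 0.88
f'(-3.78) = 0.05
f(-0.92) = 0.21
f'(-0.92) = -1.73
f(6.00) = 0.63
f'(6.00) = 0.01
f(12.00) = 0.67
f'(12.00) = 0.00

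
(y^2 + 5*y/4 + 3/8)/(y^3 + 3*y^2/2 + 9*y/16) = 2*(2*y + 1)/(y*(4*y + 3))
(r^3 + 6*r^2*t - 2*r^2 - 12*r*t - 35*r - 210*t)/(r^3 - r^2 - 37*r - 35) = (r + 6*t)/(r + 1)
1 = 1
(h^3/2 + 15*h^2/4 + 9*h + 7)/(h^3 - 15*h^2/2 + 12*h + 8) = (2*h^3 + 15*h^2 + 36*h + 28)/(2*(2*h^3 - 15*h^2 + 24*h + 16))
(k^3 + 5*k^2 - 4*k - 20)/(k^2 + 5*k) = k - 4/k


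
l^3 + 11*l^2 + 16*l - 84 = (l - 2)*(l + 6)*(l + 7)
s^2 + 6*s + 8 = (s + 2)*(s + 4)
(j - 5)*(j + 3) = j^2 - 2*j - 15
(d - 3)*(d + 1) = d^2 - 2*d - 3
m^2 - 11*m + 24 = (m - 8)*(m - 3)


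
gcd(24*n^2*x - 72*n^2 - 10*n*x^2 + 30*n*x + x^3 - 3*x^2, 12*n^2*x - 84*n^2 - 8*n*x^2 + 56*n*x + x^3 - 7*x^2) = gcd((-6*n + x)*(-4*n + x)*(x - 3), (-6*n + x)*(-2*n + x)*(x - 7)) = -6*n + x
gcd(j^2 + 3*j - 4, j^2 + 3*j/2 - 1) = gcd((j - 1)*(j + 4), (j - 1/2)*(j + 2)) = 1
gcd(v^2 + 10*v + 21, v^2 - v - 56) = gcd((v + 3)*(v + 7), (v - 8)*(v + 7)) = v + 7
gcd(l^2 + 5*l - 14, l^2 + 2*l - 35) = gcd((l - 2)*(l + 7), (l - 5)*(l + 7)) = l + 7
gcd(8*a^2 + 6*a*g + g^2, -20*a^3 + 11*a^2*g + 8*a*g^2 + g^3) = 4*a + g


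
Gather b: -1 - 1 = -2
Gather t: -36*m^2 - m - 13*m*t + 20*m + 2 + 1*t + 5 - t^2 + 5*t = -36*m^2 + 19*m - t^2 + t*(6 - 13*m) + 7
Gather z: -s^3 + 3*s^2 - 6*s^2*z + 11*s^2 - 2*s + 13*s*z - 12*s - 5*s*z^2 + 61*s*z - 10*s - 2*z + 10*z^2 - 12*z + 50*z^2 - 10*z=-s^3 + 14*s^2 - 24*s + z^2*(60 - 5*s) + z*(-6*s^2 + 74*s - 24)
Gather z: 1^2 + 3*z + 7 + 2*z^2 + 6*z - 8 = 2*z^2 + 9*z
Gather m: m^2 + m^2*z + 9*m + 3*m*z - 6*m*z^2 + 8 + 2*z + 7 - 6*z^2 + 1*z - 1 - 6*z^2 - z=m^2*(z + 1) + m*(-6*z^2 + 3*z + 9) - 12*z^2 + 2*z + 14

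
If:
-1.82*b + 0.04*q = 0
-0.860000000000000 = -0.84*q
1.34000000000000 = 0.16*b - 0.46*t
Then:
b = 0.02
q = 1.02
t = -2.91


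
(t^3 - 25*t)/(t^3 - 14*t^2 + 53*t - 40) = t*(t + 5)/(t^2 - 9*t + 8)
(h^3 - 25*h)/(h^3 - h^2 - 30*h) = (h - 5)/(h - 6)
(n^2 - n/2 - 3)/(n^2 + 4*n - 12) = (n + 3/2)/(n + 6)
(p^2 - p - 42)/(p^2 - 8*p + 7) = (p + 6)/(p - 1)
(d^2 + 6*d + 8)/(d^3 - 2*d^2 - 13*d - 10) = (d + 4)/(d^2 - 4*d - 5)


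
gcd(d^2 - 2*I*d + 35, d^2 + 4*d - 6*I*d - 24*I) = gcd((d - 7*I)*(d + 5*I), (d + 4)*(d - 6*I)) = 1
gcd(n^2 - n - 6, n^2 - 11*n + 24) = n - 3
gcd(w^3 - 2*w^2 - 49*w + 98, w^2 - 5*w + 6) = w - 2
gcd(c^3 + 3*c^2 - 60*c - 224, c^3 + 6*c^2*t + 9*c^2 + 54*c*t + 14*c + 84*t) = c + 7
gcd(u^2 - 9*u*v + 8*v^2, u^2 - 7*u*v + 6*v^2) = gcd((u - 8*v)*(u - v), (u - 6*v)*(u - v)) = u - v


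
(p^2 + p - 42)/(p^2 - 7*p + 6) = (p + 7)/(p - 1)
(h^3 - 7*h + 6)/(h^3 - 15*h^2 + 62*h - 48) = (h^2 + h - 6)/(h^2 - 14*h + 48)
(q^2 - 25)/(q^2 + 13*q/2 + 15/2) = 2*(q - 5)/(2*q + 3)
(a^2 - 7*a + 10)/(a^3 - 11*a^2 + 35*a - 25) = (a - 2)/(a^2 - 6*a + 5)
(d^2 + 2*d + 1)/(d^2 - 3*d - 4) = (d + 1)/(d - 4)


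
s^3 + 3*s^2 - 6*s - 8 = (s - 2)*(s + 1)*(s + 4)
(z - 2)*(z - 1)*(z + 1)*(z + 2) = z^4 - 5*z^2 + 4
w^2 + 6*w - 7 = (w - 1)*(w + 7)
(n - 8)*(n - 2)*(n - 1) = n^3 - 11*n^2 + 26*n - 16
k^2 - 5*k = k*(k - 5)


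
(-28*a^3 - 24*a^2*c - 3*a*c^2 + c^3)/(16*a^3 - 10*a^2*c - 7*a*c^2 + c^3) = (-14*a^2 - 5*a*c + c^2)/(8*a^2 - 9*a*c + c^2)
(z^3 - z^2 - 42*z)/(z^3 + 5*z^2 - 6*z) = (z - 7)/(z - 1)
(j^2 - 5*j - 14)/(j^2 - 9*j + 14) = (j + 2)/(j - 2)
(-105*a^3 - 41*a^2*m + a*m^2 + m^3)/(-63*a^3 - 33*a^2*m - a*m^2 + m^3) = (5*a + m)/(3*a + m)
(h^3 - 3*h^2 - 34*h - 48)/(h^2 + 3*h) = h - 6 - 16/h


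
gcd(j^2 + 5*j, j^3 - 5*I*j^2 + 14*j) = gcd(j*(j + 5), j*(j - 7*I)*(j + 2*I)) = j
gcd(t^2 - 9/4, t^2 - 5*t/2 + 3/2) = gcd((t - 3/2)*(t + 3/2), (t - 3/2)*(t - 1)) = t - 3/2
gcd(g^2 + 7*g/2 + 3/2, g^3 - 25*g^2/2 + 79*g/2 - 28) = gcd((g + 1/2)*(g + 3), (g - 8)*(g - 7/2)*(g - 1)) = 1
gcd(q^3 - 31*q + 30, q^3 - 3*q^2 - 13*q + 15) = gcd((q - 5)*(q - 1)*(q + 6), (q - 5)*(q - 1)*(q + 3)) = q^2 - 6*q + 5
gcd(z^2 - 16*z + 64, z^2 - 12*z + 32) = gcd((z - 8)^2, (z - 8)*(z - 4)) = z - 8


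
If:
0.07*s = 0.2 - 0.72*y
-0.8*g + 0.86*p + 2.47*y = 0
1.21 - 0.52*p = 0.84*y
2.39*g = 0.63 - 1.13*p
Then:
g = -5.18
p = 11.51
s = 61.33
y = -5.68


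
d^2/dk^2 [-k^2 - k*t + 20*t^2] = -2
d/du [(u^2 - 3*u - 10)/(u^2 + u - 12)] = 2*(2*u^2 - 2*u + 23)/(u^4 + 2*u^3 - 23*u^2 - 24*u + 144)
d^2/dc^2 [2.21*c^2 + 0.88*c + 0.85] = 4.42000000000000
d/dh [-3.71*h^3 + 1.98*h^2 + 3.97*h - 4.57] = -11.13*h^2 + 3.96*h + 3.97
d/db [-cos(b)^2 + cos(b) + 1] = -sin(b) + sin(2*b)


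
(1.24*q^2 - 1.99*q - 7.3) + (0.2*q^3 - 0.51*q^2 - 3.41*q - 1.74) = 0.2*q^3 + 0.73*q^2 - 5.4*q - 9.04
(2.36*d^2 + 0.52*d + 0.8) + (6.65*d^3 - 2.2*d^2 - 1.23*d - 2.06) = 6.65*d^3 + 0.16*d^2 - 0.71*d - 1.26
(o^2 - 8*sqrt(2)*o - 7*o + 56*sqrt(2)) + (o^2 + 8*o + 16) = 2*o^2 - 8*sqrt(2)*o + o + 16 + 56*sqrt(2)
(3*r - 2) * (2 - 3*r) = -9*r^2 + 12*r - 4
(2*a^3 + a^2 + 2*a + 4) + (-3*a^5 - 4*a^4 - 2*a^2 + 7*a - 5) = -3*a^5 - 4*a^4 + 2*a^3 - a^2 + 9*a - 1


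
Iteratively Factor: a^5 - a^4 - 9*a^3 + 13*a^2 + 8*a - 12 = (a - 2)*(a^4 + a^3 - 7*a^2 - a + 6) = (a - 2)*(a + 1)*(a^3 - 7*a + 6) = (a - 2)*(a - 1)*(a + 1)*(a^2 + a - 6) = (a - 2)^2*(a - 1)*(a + 1)*(a + 3)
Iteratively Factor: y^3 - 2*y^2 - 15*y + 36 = (y - 3)*(y^2 + y - 12) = (y - 3)^2*(y + 4)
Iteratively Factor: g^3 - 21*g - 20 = (g + 4)*(g^2 - 4*g - 5) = (g - 5)*(g + 4)*(g + 1)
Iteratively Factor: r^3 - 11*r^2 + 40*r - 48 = (r - 4)*(r^2 - 7*r + 12) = (r - 4)*(r - 3)*(r - 4)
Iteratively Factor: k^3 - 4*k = (k + 2)*(k^2 - 2*k) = k*(k + 2)*(k - 2)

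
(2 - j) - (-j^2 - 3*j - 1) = j^2 + 2*j + 3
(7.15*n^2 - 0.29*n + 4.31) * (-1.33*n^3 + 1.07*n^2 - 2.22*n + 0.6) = -9.5095*n^5 + 8.0362*n^4 - 21.9156*n^3 + 9.5455*n^2 - 9.7422*n + 2.586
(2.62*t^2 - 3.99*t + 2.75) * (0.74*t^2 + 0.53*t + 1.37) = 1.9388*t^4 - 1.564*t^3 + 3.5097*t^2 - 4.0088*t + 3.7675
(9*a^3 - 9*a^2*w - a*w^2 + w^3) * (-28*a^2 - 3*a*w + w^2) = -252*a^5 + 225*a^4*w + 64*a^3*w^2 - 34*a^2*w^3 - 4*a*w^4 + w^5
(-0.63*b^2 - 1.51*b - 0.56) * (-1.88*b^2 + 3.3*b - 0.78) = 1.1844*b^4 + 0.7598*b^3 - 3.4388*b^2 - 0.6702*b + 0.4368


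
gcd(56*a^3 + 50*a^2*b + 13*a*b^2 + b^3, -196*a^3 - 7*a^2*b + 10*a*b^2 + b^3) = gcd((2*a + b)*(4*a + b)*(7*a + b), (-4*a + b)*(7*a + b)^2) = 7*a + b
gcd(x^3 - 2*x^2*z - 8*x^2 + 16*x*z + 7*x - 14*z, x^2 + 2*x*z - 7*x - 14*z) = x - 7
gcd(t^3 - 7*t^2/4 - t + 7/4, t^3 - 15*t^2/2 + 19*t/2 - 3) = t - 1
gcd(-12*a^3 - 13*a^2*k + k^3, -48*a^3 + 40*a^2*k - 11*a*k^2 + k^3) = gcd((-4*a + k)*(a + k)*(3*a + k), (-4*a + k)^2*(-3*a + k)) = 4*a - k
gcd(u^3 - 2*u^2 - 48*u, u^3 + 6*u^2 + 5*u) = u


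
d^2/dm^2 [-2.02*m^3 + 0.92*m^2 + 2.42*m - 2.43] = 1.84 - 12.12*m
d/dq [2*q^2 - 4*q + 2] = 4*q - 4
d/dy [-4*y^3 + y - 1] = 1 - 12*y^2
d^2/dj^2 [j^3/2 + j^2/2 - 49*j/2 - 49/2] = 3*j + 1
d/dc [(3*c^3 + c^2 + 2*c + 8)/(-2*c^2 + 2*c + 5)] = 3*(-2*c^4 + 4*c^3 + 17*c^2 + 14*c - 2)/(4*c^4 - 8*c^3 - 16*c^2 + 20*c + 25)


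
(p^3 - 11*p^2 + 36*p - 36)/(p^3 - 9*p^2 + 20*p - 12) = (p - 3)/(p - 1)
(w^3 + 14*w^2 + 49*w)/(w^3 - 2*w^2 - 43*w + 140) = w*(w + 7)/(w^2 - 9*w + 20)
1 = 1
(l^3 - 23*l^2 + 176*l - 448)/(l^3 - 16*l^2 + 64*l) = (l - 7)/l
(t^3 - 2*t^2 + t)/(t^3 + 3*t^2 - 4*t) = (t - 1)/(t + 4)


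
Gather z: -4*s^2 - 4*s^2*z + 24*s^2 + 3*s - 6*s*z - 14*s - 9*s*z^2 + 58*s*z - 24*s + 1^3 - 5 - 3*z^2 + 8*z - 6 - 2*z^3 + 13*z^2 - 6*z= 20*s^2 - 35*s - 2*z^3 + z^2*(10 - 9*s) + z*(-4*s^2 + 52*s + 2) - 10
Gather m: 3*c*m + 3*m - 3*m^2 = -3*m^2 + m*(3*c + 3)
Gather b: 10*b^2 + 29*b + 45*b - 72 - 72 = 10*b^2 + 74*b - 144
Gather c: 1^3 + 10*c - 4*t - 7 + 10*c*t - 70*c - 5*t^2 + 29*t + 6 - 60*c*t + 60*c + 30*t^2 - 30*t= -50*c*t + 25*t^2 - 5*t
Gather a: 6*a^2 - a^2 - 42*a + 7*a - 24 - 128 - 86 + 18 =5*a^2 - 35*a - 220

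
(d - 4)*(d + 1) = d^2 - 3*d - 4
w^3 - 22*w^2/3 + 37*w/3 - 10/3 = (w - 5)*(w - 2)*(w - 1/3)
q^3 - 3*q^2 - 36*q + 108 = (q - 6)*(q - 3)*(q + 6)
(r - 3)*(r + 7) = r^2 + 4*r - 21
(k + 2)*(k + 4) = k^2 + 6*k + 8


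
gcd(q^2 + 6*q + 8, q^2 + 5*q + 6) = q + 2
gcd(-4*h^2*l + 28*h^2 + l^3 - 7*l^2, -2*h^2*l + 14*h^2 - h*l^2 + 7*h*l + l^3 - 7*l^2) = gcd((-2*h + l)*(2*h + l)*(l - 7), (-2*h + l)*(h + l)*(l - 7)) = 2*h*l - 14*h - l^2 + 7*l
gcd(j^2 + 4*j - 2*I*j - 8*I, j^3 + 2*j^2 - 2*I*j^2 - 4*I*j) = j - 2*I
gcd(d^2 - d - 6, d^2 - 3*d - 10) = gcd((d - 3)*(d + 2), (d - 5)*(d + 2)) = d + 2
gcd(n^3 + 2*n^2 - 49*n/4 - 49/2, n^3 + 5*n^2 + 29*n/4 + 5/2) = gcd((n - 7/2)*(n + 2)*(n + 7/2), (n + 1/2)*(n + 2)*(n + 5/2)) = n + 2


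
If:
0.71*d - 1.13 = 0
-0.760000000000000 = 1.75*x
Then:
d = 1.59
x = -0.43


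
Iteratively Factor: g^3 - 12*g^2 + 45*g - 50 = (g - 2)*(g^2 - 10*g + 25) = (g - 5)*(g - 2)*(g - 5)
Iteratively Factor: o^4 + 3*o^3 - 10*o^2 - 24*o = (o + 4)*(o^3 - o^2 - 6*o) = (o + 2)*(o + 4)*(o^2 - 3*o) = (o - 3)*(o + 2)*(o + 4)*(o)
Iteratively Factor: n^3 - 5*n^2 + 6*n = (n - 3)*(n^2 - 2*n) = (n - 3)*(n - 2)*(n)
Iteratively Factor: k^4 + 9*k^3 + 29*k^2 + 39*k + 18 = (k + 3)*(k^3 + 6*k^2 + 11*k + 6) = (k + 3)^2*(k^2 + 3*k + 2) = (k + 2)*(k + 3)^2*(k + 1)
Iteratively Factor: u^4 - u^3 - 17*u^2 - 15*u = (u + 1)*(u^3 - 2*u^2 - 15*u) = (u + 1)*(u + 3)*(u^2 - 5*u) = u*(u + 1)*(u + 3)*(u - 5)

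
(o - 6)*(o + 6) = o^2 - 36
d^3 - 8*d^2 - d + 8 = (d - 8)*(d - 1)*(d + 1)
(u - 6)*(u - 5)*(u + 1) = u^3 - 10*u^2 + 19*u + 30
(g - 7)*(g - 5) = g^2 - 12*g + 35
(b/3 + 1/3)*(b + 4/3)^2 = b^3/3 + 11*b^2/9 + 40*b/27 + 16/27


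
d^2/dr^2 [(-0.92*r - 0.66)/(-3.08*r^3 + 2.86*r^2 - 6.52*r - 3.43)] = (52.364928*r^5 + 26.507712*r^4 - 114.920608*r^3 - 4.71662399999998*r^2 - 61.52784*r + 27.91364)/(29.218112*r^9 - 81.393312*r^8 + 261.133488*r^7 - 270.378856*r^6 + 371.503968*r^5 + 132.70818*r^4 + 2.11610799999994*r^3 + 336.489174*r^2 + 230.121444*r + 40.353607)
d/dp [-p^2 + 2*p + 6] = 2 - 2*p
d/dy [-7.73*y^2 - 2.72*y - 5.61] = -15.46*y - 2.72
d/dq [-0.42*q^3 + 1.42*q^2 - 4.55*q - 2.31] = -1.26*q^2 + 2.84*q - 4.55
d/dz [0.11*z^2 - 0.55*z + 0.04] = 0.22*z - 0.55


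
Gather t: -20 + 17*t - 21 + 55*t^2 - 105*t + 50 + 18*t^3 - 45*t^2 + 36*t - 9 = 18*t^3 + 10*t^2 - 52*t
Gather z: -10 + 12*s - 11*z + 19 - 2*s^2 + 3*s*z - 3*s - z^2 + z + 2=-2*s^2 + 9*s - z^2 + z*(3*s - 10) + 11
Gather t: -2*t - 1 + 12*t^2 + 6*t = 12*t^2 + 4*t - 1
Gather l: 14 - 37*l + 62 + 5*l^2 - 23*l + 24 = 5*l^2 - 60*l + 100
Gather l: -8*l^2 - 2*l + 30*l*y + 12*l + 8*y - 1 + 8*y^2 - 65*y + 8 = -8*l^2 + l*(30*y + 10) + 8*y^2 - 57*y + 7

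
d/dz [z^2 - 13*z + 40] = 2*z - 13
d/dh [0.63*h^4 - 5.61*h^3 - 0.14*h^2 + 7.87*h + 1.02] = 2.52*h^3 - 16.83*h^2 - 0.28*h + 7.87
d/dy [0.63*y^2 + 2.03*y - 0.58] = 1.26*y + 2.03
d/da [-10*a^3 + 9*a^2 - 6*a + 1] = -30*a^2 + 18*a - 6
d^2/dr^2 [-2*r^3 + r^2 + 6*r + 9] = 2 - 12*r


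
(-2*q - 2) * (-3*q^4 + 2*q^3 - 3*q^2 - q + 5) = 6*q^5 + 2*q^4 + 2*q^3 + 8*q^2 - 8*q - 10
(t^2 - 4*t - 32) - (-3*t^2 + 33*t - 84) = 4*t^2 - 37*t + 52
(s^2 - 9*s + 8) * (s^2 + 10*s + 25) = s^4 + s^3 - 57*s^2 - 145*s + 200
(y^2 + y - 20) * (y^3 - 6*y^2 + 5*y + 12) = y^5 - 5*y^4 - 21*y^3 + 137*y^2 - 88*y - 240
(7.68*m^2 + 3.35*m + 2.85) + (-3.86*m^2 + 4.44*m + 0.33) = 3.82*m^2 + 7.79*m + 3.18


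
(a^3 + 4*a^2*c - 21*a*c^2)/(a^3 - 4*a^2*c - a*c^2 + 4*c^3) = a*(a^2 + 4*a*c - 21*c^2)/(a^3 - 4*a^2*c - a*c^2 + 4*c^3)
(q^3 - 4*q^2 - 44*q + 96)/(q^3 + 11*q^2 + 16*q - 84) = (q - 8)/(q + 7)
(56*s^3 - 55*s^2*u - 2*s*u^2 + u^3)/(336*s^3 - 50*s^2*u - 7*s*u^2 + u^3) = (s - u)/(6*s - u)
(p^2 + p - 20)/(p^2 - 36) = (p^2 + p - 20)/(p^2 - 36)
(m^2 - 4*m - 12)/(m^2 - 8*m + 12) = (m + 2)/(m - 2)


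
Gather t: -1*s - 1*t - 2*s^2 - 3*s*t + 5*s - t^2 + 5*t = -2*s^2 + 4*s - t^2 + t*(4 - 3*s)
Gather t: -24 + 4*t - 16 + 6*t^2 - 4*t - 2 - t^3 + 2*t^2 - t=-t^3 + 8*t^2 - t - 42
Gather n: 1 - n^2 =1 - n^2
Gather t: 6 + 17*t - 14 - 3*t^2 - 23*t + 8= -3*t^2 - 6*t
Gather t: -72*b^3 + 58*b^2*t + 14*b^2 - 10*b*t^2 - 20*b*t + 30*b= -72*b^3 + 14*b^2 - 10*b*t^2 + 30*b + t*(58*b^2 - 20*b)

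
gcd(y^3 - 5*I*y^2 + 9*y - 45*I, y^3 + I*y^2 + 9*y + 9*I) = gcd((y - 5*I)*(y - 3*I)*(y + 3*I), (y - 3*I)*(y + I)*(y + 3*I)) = y^2 + 9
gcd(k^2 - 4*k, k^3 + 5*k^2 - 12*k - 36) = 1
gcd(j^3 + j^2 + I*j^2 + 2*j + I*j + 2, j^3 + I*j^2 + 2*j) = j^2 + I*j + 2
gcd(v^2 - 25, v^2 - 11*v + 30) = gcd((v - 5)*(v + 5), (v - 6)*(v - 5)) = v - 5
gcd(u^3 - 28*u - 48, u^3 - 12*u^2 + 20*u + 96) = u^2 - 4*u - 12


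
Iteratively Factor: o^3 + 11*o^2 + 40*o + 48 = (o + 3)*(o^2 + 8*o + 16) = (o + 3)*(o + 4)*(o + 4)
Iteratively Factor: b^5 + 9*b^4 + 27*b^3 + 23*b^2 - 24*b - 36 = (b + 2)*(b^4 + 7*b^3 + 13*b^2 - 3*b - 18) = (b - 1)*(b + 2)*(b^3 + 8*b^2 + 21*b + 18) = (b - 1)*(b + 2)*(b + 3)*(b^2 + 5*b + 6) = (b - 1)*(b + 2)^2*(b + 3)*(b + 3)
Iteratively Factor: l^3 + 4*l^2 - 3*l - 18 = (l + 3)*(l^2 + l - 6) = (l + 3)^2*(l - 2)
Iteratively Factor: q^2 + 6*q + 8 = (q + 2)*(q + 4)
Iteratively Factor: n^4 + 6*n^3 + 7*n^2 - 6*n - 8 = (n + 2)*(n^3 + 4*n^2 - n - 4) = (n + 2)*(n + 4)*(n^2 - 1) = (n - 1)*(n + 2)*(n + 4)*(n + 1)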